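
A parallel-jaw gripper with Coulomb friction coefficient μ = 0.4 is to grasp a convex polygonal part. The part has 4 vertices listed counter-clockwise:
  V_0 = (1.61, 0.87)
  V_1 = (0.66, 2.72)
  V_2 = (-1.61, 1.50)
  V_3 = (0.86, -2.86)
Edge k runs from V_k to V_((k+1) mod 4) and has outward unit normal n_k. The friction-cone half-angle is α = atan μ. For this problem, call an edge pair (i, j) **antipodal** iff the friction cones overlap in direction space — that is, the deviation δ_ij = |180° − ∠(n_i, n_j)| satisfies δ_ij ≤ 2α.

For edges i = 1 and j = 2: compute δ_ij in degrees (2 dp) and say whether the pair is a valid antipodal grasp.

δ = 88.72°, invalid

α = atan 0.4 = 21.80°;  2α = 43.60°
edge 1: e_1 = (-2.27, -1.22);  n_1 = (-0.4734, +0.8808)
edge 2: e_2 = (+2.47, -4.36);  n_2 = (-0.8701, -0.4929)
∠(n_1, n_2) = 91.28°
δ = |180° − 91.28°| = 88.72°
88.72° > 2α = 43.60°  →  invalid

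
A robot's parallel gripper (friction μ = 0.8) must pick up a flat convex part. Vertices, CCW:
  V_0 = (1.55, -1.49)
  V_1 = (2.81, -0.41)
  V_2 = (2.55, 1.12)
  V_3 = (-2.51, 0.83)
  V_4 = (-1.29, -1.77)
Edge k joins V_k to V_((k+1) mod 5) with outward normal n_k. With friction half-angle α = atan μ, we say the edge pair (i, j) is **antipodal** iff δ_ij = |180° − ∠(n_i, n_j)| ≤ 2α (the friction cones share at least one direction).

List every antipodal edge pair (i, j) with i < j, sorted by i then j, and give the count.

count = 5; pairs: (0,2), (0,3), (1,3), (2,3), (2,4)

α = atan 0.8 = 38.66°;  2α = 77.32°
n_0 = (+0.6508, -0.7593)
n_1 = (+0.9859, +0.1675)
n_2 = (-0.0572, +0.9984)
n_3 = (-0.9053, -0.4248)
n_4 = (+0.0981, -0.9952)
  (0,1): δ = 120.96°  ·
  (0,2): δ = 37.32°  ✓
  (0,3): δ = 74.54°  ✓
  (0,4): δ = 145.03°  ·
  (1,2): δ = 96.36°  ·
  (1,3): δ = 15.49°  ✓
  (1,4): δ = 85.99°  ·
  (2,3): δ = 68.14°  ✓
  (2,4): δ = 2.35°  ✓
  (3,4): δ = 109.51°  ·
antipodal pairs: 5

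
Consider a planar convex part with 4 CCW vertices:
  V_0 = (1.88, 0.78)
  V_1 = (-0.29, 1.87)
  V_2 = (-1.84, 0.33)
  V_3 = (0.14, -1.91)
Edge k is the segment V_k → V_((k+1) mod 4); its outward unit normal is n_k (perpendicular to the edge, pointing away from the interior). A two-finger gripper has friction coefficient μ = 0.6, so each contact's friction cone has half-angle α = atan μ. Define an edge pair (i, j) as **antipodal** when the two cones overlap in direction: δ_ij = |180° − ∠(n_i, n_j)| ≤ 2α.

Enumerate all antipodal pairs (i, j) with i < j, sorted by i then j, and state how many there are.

count = 2; pairs: (0,2), (1,3)

α = atan 0.6 = 30.96°;  2α = 61.93°
n_0 = (+0.4489, +0.8936)
n_1 = (-0.7048, +0.7094)
n_2 = (-0.7493, -0.6623)
n_3 = (+0.8397, -0.5431)
  (0,1): δ = 108.51°  ·
  (0,2): δ = 21.86°  ✓
  (0,3): δ = 83.77°  ·
  (1,2): δ = 93.34°  ·
  (1,3): δ = 12.29°  ✓
  (2,3): δ = 74.37°  ·
antipodal pairs: 2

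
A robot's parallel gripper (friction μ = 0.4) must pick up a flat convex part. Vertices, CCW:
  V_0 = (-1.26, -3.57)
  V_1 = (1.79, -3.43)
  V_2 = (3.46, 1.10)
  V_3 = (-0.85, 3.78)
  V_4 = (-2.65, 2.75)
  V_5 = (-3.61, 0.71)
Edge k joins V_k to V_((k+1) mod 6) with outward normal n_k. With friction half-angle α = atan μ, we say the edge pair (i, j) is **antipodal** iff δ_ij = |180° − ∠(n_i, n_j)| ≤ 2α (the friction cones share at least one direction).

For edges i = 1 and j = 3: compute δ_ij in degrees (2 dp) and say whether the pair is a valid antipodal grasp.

δ = 39.98°, valid

α = atan 0.4 = 21.80°;  2α = 43.60°
edge 1: e_1 = (+1.67, +4.53);  n_1 = (+0.9383, -0.3459)
edge 3: e_3 = (-1.80, -1.03);  n_3 = (-0.4967, +0.8679)
∠(n_1, n_3) = 140.02°
δ = |180° − 140.02°| = 39.98°
39.98° ≤ 2α = 43.60°  →  valid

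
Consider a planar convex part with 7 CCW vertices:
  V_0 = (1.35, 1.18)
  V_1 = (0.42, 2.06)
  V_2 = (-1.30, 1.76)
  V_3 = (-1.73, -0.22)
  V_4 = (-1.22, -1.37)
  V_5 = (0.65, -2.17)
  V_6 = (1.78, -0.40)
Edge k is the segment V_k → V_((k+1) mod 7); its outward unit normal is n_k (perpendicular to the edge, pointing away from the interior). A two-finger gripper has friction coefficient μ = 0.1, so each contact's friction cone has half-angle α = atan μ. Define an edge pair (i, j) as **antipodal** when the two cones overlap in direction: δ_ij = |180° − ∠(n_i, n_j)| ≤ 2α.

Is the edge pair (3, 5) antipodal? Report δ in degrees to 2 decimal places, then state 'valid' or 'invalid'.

δ = 56.47°, invalid

α = atan 0.1 = 5.71°;  2α = 11.42°
edge 3: e_3 = (+0.51, -1.15);  n_3 = (-0.9141, -0.4054)
edge 5: e_5 = (+1.13, +1.77);  n_5 = (+0.8429, -0.5381)
∠(n_3, n_5) = 123.53°
δ = |180° − 123.53°| = 56.47°
56.47° > 2α = 11.42°  →  invalid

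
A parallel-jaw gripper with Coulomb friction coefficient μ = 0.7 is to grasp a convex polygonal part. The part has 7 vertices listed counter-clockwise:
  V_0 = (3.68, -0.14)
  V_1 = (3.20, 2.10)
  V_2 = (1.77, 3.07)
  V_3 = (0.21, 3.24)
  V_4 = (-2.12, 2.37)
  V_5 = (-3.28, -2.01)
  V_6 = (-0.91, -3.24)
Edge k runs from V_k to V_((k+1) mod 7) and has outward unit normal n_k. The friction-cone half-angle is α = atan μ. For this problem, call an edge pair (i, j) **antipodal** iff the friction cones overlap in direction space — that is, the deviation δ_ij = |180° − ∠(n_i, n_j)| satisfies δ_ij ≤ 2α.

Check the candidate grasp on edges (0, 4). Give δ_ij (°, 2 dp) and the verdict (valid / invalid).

δ = 26.93°, valid

α = atan 0.7 = 34.99°;  2α = 69.98°
edge 0: e_0 = (-0.48, +2.24);  n_0 = (+0.9778, +0.2095)
edge 4: e_4 = (-1.16, -4.38);  n_4 = (-0.9667, +0.2560)
∠(n_0, n_4) = 153.07°
δ = |180° − 153.07°| = 26.93°
26.93° ≤ 2α = 69.98°  →  valid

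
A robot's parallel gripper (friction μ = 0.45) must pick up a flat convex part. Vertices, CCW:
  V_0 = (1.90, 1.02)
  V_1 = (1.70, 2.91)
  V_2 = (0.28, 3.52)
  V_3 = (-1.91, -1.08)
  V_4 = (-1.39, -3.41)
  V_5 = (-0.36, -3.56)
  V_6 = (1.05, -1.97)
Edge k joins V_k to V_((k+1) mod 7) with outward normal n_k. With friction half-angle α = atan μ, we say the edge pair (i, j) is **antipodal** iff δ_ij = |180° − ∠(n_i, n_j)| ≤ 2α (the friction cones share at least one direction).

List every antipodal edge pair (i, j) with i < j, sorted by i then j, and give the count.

α = atan 0.45 = 24.23°;  2α = 48.46°
n_0 = (+0.9944, +0.1052)
n_1 = (+0.3947, +0.9188)
n_2 = (-0.9029, +0.4299)
n_3 = (-0.9760, -0.2178)
n_4 = (-0.1441, -0.9896)
n_5 = (+0.7482, -0.6635)
n_6 = (+0.9619, -0.2734)
  (0,1): δ = 119.29°  ·
  (0,2): δ = 31.50°  ✓
  (0,3): δ = 6.54°  ✓
  (0,4): δ = 75.67°  ·
  (0,5): δ = 132.39°  ·
  (0,6): δ = 158.09°  ·
  (1,2): δ = 92.21°  ·
  (1,3): δ = 54.17°  ·
  (1,4): δ = 14.96°  ✓
  (1,5): δ = 71.68°  ·
  (1,6): δ = 97.38°  ·
  (2,3): δ = 141.96°  ·
  (2,4): δ = 72.83°  ·
  (2,5): δ = 16.11°  ✓
  (2,6): δ = 9.59°  ✓
  (3,4): δ = 110.87°  ·
  (3,5): δ = 54.15°  ·
  (3,6): δ = 28.45°  ✓
  (4,5): δ = 123.28°  ·
  (4,6): δ = 97.58°  ·
  (5,6): δ = 154.30°  ·
antipodal pairs: 6

count = 6; pairs: (0,2), (0,3), (1,4), (2,5), (2,6), (3,6)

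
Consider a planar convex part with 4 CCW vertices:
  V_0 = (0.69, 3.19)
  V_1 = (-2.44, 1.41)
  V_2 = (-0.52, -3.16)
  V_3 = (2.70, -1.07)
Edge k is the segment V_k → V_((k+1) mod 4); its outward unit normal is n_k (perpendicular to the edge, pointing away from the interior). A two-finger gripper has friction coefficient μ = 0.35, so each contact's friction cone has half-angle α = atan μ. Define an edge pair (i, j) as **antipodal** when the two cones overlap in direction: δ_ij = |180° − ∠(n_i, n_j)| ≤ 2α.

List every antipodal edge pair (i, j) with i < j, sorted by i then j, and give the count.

α = atan 0.35 = 19.29°;  2α = 38.58°
n_0 = (-0.4943, +0.8693)
n_1 = (-0.9219, -0.3873)
n_2 = (+0.5444, -0.8388)
n_3 = (+0.9044, +0.4267)
  (0,1): δ = 96.84°  ·
  (0,2): δ = 3.36°  ✓
  (0,3): δ = 85.63°  ·
  (1,2): δ = 79.80°  ·
  (1,3): δ = 2.47°  ✓
  (2,3): δ = 97.73°  ·
antipodal pairs: 2

count = 2; pairs: (0,2), (1,3)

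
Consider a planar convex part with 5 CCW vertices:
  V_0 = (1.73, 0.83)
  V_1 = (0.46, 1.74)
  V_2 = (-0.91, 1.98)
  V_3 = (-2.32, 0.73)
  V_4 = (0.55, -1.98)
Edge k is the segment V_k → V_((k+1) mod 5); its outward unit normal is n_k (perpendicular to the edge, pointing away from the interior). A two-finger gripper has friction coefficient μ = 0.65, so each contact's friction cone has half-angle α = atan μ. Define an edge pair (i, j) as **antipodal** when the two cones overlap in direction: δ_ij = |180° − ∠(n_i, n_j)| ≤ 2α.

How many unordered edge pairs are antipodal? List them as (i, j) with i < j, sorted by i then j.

count = 3; pairs: (0,3), (1,3), (2,4)

α = atan 0.65 = 33.02°;  2α = 66.05°
n_0 = (+0.5824, +0.8129)
n_1 = (+0.1726, +0.9850)
n_2 = (-0.6634, +0.7483)
n_3 = (-0.6865, -0.7271)
n_4 = (+0.9220, -0.3872)
  (0,1): δ = 154.31°  ·
  (0,2): δ = 102.82°  ·
  (0,3): δ = 7.73°  ✓
  (0,4): δ = 102.84°  ·
  (1,2): δ = 128.51°  ·
  (1,3): δ = 33.42°  ✓
  (1,4): δ = 77.16°  ·
  (2,3): δ = 84.92°  ·
  (2,4): δ = 25.66°  ✓
  (3,4): δ = 69.42°  ·
antipodal pairs: 3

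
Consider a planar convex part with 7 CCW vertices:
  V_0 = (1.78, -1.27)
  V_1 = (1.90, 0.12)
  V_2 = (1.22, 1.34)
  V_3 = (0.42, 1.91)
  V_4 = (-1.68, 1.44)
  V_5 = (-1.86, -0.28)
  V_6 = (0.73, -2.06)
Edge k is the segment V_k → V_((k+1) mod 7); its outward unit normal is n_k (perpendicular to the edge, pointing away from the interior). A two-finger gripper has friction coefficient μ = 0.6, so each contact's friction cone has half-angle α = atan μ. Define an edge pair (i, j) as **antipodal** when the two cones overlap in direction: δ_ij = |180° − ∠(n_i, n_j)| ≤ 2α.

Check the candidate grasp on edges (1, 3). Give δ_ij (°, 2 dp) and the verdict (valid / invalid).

δ = 106.52°, invalid

α = atan 0.6 = 30.96°;  2α = 61.93°
edge 1: e_1 = (-0.68, +1.22);  n_1 = (+0.8735, +0.4869)
edge 3: e_3 = (-2.10, -0.47);  n_3 = (-0.2184, +0.9759)
∠(n_1, n_3) = 73.48°
δ = |180° − 73.48°| = 106.52°
106.52° > 2α = 61.93°  →  invalid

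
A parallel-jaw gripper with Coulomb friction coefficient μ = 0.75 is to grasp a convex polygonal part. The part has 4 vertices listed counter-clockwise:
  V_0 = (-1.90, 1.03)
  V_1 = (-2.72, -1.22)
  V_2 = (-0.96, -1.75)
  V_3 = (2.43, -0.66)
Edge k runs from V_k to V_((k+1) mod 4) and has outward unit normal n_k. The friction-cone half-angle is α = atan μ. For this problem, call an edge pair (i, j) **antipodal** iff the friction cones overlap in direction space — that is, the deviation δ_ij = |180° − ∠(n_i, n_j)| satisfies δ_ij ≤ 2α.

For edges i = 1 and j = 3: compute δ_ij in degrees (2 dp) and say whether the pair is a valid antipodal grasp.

δ = 4.56°, valid

α = atan 0.75 = 36.87°;  2α = 73.74°
edge 1: e_1 = (+1.76, -0.53);  n_1 = (-0.2883, -0.9575)
edge 3: e_3 = (-4.33, +1.69);  n_3 = (+0.3636, +0.9316)
∠(n_1, n_3) = 175.44°
δ = |180° − 175.44°| = 4.56°
4.56° ≤ 2α = 73.74°  →  valid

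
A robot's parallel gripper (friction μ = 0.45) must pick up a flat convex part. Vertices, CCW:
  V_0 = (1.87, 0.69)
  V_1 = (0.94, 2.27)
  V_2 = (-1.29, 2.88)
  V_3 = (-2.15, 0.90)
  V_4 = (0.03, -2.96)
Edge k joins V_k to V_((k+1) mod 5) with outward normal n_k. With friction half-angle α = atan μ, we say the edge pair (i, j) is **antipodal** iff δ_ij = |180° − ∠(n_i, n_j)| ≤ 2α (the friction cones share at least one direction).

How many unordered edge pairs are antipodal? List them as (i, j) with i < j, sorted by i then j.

count = 3; pairs: (0,3), (1,3), (2,4)

α = atan 0.45 = 24.23°;  2α = 48.46°
n_0 = (+0.8618, +0.5073)
n_1 = (+0.2638, +0.9646)
n_2 = (-0.9172, +0.3984)
n_3 = (-0.8707, -0.4918)
n_4 = (+0.8930, -0.4501)
  (0,1): δ = 135.78°  ·
  (0,2): δ = 53.96°  ·
  (0,3): δ = 1.03°  ✓
  (0,4): δ = 122.77°  ·
  (1,2): δ = 98.18°  ·
  (1,3): δ = 45.25°  ✓
  (1,4): δ = 78.55°  ·
  (2,3): δ = 127.07°  ·
  (2,4): δ = 3.28°  ✓
  (3,4): δ = 56.21°  ·
antipodal pairs: 3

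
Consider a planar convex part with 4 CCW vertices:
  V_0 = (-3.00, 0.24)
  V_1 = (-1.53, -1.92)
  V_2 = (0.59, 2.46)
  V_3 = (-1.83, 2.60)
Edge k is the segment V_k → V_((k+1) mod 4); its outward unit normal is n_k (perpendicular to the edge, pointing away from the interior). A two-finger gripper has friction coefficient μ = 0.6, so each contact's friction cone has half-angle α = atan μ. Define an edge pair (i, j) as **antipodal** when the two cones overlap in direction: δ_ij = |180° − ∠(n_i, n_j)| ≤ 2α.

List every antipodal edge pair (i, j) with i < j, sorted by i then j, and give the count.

α = atan 0.6 = 30.96°;  2α = 61.93°
n_0 = (-0.8267, -0.5626)
n_1 = (+0.9001, -0.4357)
n_2 = (+0.0578, +0.9983)
n_3 = (-0.8959, +0.4442)
  (0,1): δ = 60.07°  ✓
  (0,2): δ = 52.45°  ✓
  (0,3): δ = 119.39°  ·
  (1,2): δ = 67.48°  ·
  (1,3): δ = 0.54°  ✓
  (2,3): δ = 113.06°  ·
antipodal pairs: 3

count = 3; pairs: (0,1), (0,2), (1,3)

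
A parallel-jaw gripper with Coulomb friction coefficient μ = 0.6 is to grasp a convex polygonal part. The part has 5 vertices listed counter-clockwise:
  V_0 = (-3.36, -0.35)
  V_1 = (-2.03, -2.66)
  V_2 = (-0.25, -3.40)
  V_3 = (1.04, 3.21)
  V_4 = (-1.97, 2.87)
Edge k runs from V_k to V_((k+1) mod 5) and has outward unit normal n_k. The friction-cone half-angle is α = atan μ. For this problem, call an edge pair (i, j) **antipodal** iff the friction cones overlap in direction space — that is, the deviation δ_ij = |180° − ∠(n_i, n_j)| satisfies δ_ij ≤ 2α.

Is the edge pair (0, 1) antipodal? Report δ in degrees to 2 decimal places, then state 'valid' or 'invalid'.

α = atan 0.6 = 30.96°;  2α = 61.93°
edge 0: e_0 = (+1.33, -2.31);  n_0 = (-0.8666, -0.4990)
edge 1: e_1 = (+1.78, -0.74);  n_1 = (-0.3839, -0.9234)
∠(n_0, n_1) = 37.49°
δ = |180° − 37.49°| = 142.51°
142.51° > 2α = 61.93°  →  invalid

δ = 142.51°, invalid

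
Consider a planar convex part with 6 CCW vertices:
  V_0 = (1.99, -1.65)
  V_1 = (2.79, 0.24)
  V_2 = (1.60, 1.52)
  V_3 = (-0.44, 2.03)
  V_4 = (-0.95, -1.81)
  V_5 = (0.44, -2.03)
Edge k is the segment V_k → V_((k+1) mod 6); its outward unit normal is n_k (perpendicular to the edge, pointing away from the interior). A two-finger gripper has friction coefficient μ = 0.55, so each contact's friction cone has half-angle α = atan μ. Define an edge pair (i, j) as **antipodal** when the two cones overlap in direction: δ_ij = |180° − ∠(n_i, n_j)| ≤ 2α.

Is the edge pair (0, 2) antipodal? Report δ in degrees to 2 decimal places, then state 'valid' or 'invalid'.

δ = 81.09°, invalid

α = atan 0.55 = 28.81°;  2α = 57.62°
edge 0: e_0 = (+0.80, +1.89);  n_0 = (+0.9209, -0.3898)
edge 2: e_2 = (-2.04, +0.51);  n_2 = (+0.2425, +0.9701)
∠(n_0, n_2) = 98.91°
δ = |180° − 98.91°| = 81.09°
81.09° > 2α = 57.62°  →  invalid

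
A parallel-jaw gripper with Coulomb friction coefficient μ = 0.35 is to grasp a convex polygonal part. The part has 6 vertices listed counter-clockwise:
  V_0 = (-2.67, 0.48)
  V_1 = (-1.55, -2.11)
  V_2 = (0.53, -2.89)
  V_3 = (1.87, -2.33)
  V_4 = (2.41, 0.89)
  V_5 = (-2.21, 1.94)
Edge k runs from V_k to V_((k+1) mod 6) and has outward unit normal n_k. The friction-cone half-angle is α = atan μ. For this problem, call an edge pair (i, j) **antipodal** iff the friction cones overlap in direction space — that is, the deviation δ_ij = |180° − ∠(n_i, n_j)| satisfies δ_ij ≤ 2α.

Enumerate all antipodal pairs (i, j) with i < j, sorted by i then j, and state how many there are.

count = 4; pairs: (0,3), (1,4), (2,4), (3,5)

α = atan 0.35 = 19.29°;  2α = 38.58°
n_0 = (-0.9179, -0.3969)
n_1 = (-0.3511, -0.9363)
n_2 = (+0.3856, -0.9227)
n_3 = (+0.9862, -0.1654)
n_4 = (+0.2216, +0.9751)
n_5 = (-0.9538, +0.3005)
  (0,1): δ = 133.94°  ·
  (0,2): δ = 90.70°  ·
  (0,3): δ = 32.91°  ✓
  (0,4): δ = 53.81°  ·
  (0,5): δ = 139.13°  ·
  (1,2): δ = 136.76°  ·
  (1,3): δ = 78.96°  ·
  (1,4): δ = 7.75°  ✓
  (1,5): δ = 93.07°  ·
  (2,3): δ = 122.20°  ·
  (2,4): δ = 35.48°  ✓
  (2,5): δ = 49.83°  ·
  (3,4): δ = 93.28°  ·
  (3,5): δ = 7.97°  ✓
  (4,5): δ = 94.68°  ·
antipodal pairs: 4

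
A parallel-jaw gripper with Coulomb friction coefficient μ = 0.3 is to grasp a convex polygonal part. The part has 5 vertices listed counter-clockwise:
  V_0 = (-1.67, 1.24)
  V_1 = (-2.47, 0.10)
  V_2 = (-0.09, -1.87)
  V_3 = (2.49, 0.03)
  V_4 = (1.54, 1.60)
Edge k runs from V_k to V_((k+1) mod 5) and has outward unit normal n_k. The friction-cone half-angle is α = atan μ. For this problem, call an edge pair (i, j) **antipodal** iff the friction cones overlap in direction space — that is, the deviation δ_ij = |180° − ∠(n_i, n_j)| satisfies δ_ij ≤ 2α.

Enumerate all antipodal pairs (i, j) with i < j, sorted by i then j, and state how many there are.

α = atan 0.3 = 16.70°;  2α = 33.40°
n_0 = (-0.8186, +0.5744)
n_1 = (-0.6376, -0.7703)
n_2 = (+0.5930, -0.8052)
n_3 = (+0.8556, +0.5177)
n_4 = (-0.1115, +0.9938)
  (0,1): δ = 94.56°  ·
  (0,2): δ = 18.57°  ✓
  (0,3): δ = 66.24°  ·
  (0,4): δ = 131.46°  ·
  (1,2): δ = 104.02°  ·
  (1,3): δ = 19.21°  ✓
  (1,4): δ = 46.01°  ·
  (2,3): δ = 95.19°  ·
  (2,4): δ = 29.97°  ✓
  (3,4): δ = 114.78°  ·
antipodal pairs: 3

count = 3; pairs: (0,2), (1,3), (2,4)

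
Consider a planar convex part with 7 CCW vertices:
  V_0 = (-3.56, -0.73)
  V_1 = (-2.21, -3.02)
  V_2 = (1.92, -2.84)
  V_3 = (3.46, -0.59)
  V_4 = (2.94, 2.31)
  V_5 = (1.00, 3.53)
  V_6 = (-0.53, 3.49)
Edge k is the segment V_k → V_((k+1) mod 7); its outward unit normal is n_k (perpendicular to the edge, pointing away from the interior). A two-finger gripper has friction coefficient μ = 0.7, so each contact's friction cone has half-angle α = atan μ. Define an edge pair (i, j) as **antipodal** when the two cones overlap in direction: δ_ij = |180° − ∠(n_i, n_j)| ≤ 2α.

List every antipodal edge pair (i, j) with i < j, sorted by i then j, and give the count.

count = 10; pairs: (0,2), (0,3), (0,4), (0,5), (1,4), (1,5), (1,6), (2,5), (2,6), (3,6)

α = atan 0.7 = 34.99°;  2α = 69.98°
n_0 = (-0.8615, -0.5078)
n_1 = (+0.0435, -0.9991)
n_2 = (+0.8252, -0.5648)
n_3 = (+0.9843, +0.1765)
n_4 = (+0.5324, +0.8465)
n_5 = (-0.0261, +0.9997)
n_6 = (-0.8123, +0.5832)
  (0,1): δ = 118.02°  ·
  (0,2): δ = 64.91°  ✓
  (0,3): δ = 20.35°  ✓
  (0,4): δ = 27.32°  ✓
  (0,5): δ = 60.98°  ✓
  (0,6): δ = 113.80°  ·
  (1,2): δ = 126.89°  ·
  (1,3): δ = 82.33°  ·
  (1,4): δ = 34.66°  ✓
  (1,5): δ = 1.00°  ✓
  (1,6): δ = 51.83°  ✓
  (2,3): δ = 135.44°  ·
  (2,4): δ = 87.77°  ·
  (2,5): δ = 54.11°  ✓
  (2,6): δ = 1.29°  ✓
  (3,4): δ = 132.33°  ·
  (3,5): δ = 98.67°  ·
  (3,6): δ = 45.84°  ✓
  (4,5): δ = 146.34°  ·
  (4,6): δ = 93.51°  ·
  (5,6): δ = 127.18°  ·
antipodal pairs: 10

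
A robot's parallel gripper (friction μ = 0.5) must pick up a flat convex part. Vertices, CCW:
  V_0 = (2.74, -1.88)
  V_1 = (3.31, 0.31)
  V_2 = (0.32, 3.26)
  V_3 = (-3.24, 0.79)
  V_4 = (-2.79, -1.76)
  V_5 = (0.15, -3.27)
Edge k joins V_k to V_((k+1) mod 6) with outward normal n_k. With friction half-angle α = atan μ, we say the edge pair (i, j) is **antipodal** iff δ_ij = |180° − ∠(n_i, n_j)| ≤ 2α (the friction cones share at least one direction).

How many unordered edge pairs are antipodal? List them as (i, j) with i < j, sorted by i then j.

count = 5; pairs: (0,2), (0,3), (1,3), (1,4), (2,5)

α = atan 0.5 = 26.57°;  2α = 53.13°
n_0 = (+0.9678, -0.2519)
n_1 = (+0.7023, +0.7119)
n_2 = (-0.5700, +0.8216)
n_3 = (-0.9848, -0.1738)
n_4 = (-0.4569, -0.8895)
n_5 = (+0.4729, -0.8811)
  (0,1): δ = 120.03°  ·
  (0,2): δ = 40.66°  ✓
  (0,3): δ = 24.60°  ✓
  (0,4): δ = 77.40°  ·
  (0,5): δ = 132.81°  ·
  (1,2): δ = 100.63°  ·
  (1,3): δ = 35.38°  ✓
  (1,4): δ = 17.43°  ✓
  (1,5): δ = 72.84°  ·
  (2,3): δ = 114.75°  ·
  (2,4): δ = 61.94°  ·
  (2,5): δ = 6.53°  ✓
  (3,4): δ = 127.19°  ·
  (3,5): δ = 71.79°  ·
  (4,5): δ = 124.59°  ·
antipodal pairs: 5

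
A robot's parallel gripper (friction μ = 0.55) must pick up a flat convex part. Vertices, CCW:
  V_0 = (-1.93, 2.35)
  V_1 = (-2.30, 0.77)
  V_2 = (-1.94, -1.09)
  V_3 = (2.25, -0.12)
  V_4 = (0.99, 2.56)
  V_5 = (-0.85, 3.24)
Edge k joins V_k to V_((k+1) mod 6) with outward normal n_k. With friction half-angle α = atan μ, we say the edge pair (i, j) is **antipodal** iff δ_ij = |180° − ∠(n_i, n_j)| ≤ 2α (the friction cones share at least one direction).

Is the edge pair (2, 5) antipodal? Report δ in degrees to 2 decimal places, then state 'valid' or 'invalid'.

α = atan 0.55 = 28.81°;  2α = 57.62°
edge 2: e_2 = (+4.19, +0.97);  n_2 = (+0.2255, -0.9742)
edge 5: e_5 = (-1.08, -0.89);  n_5 = (-0.6360, +0.7717)
∠(n_2, n_5) = 153.54°
δ = |180° − 153.54°| = 26.46°
26.46° ≤ 2α = 57.62°  →  valid

δ = 26.46°, valid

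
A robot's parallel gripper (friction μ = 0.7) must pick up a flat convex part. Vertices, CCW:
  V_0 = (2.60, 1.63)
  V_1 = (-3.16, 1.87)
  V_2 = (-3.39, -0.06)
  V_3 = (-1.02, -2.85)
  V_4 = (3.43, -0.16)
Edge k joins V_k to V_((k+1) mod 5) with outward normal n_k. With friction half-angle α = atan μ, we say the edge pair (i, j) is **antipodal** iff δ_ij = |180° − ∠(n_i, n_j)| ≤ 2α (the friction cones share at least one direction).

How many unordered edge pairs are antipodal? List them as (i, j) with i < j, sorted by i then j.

α = atan 0.7 = 34.99°;  2α = 69.98°
n_0 = (+0.0416, +0.9991)
n_1 = (-0.9930, +0.1183)
n_2 = (-0.7621, -0.6474)
n_3 = (+0.5173, -0.8558)
n_4 = (+0.9072, +0.4207)
  (0,1): δ = 94.41°  ·
  (0,2): δ = 47.27°  ✓
  (0,3): δ = 33.54°  ✓
  (0,4): δ = 117.26°  ·
  (1,2): δ = 132.86°  ·
  (1,3): δ = 52.05°  ✓
  (1,4): δ = 31.67°  ✓
  (2,3): δ = 99.19°  ·
  (2,4): δ = 15.47°  ✓
  (3,4): δ = 96.28°  ·
antipodal pairs: 5

count = 5; pairs: (0,2), (0,3), (1,3), (1,4), (2,4)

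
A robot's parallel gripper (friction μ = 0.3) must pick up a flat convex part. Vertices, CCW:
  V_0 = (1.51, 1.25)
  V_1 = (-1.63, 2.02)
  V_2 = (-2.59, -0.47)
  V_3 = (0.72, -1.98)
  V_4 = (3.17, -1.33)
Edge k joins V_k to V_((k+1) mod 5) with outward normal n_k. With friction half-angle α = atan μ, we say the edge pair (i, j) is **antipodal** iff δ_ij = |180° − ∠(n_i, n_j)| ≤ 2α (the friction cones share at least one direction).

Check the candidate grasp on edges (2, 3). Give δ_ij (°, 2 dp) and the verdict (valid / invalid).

α = atan 0.3 = 16.70°;  2α = 33.40°
edge 2: e_2 = (+3.31, -1.51);  n_2 = (-0.4150, -0.9098)
edge 3: e_3 = (+2.45, +0.65);  n_3 = (+0.2564, -0.9666)
∠(n_2, n_3) = 39.38°
δ = |180° − 39.38°| = 140.62°
140.62° > 2α = 33.40°  →  invalid

δ = 140.62°, invalid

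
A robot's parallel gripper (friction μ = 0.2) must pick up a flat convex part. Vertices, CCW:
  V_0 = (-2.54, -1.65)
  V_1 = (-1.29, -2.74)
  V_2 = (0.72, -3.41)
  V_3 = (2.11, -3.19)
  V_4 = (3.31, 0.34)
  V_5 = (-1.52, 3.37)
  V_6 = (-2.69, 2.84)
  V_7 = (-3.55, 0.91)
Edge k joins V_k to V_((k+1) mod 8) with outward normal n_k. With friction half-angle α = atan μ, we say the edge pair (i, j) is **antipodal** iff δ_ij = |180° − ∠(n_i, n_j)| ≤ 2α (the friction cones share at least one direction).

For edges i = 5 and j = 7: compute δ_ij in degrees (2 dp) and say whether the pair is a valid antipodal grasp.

α = atan 0.2 = 11.31°;  2α = 22.62°
edge 5: e_5 = (-1.17, -0.53);  n_5 = (-0.4126, +0.9109)
edge 7: e_7 = (+1.01, -2.56);  n_7 = (-0.9302, -0.3670)
∠(n_5, n_7) = 87.16°
δ = |180° − 87.16°| = 92.84°
92.84° > 2α = 22.62°  →  invalid

δ = 92.84°, invalid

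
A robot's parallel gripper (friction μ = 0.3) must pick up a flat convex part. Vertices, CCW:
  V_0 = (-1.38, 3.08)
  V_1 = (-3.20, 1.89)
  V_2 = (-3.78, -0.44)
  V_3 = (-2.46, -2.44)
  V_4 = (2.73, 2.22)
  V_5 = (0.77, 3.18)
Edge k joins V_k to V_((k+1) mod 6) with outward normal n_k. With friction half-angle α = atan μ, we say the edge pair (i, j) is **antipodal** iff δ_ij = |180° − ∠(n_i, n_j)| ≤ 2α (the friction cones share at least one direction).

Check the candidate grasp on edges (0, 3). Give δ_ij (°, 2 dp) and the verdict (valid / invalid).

α = atan 0.3 = 16.70°;  2α = 33.40°
edge 0: e_0 = (-1.82, -1.19);  n_0 = (-0.5472, +0.8370)
edge 3: e_3 = (+5.19, +4.66);  n_3 = (+0.6681, -0.7441)
∠(n_0, n_3) = 171.26°
δ = |180° − 171.26°| = 8.74°
8.74° ≤ 2α = 33.40°  →  valid

δ = 8.74°, valid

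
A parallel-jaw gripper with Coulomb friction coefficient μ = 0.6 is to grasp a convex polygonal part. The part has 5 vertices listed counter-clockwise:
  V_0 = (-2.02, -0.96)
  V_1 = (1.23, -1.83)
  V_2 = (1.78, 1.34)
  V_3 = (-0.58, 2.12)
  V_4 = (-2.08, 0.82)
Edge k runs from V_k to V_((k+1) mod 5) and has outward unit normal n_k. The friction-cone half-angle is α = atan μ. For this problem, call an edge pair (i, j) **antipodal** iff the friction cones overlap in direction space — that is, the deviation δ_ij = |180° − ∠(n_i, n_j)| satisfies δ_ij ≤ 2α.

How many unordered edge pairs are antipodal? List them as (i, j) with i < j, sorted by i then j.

count = 4; pairs: (0,2), (0,3), (1,3), (1,4)

α = atan 0.6 = 30.96°;  2α = 61.93°
n_0 = (-0.2586, -0.9660)
n_1 = (+0.9853, -0.1709)
n_2 = (+0.3138, +0.9495)
n_3 = (-0.6549, +0.7557)
n_4 = (-0.9994, -0.0337)
  (0,1): δ = 84.86°  ·
  (0,2): δ = 3.30°  ✓
  (0,3): δ = 55.90°  ✓
  (0,4): δ = 106.92°  ·
  (1,2): δ = 98.45°  ·
  (1,3): δ = 39.24°  ✓
  (1,4): δ = 11.77°  ✓
  (2,3): δ = 120.80°  ·
  (2,4): δ = 69.78°  ·
  (3,4): δ = 128.98°  ·
antipodal pairs: 4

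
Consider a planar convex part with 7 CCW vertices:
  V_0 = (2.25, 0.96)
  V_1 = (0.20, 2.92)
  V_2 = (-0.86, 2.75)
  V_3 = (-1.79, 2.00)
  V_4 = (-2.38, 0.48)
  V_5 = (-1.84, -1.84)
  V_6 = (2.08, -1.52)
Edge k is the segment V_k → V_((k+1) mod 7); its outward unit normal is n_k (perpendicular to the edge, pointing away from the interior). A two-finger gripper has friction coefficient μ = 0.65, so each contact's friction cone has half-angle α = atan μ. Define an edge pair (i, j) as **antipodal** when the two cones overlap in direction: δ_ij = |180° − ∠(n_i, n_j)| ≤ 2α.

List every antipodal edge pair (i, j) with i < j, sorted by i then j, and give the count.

count = 8; pairs: (0,4), (0,5), (1,5), (2,5), (2,6), (3,5), (3,6), (4,6)

α = atan 0.65 = 33.02°;  2α = 66.05°
n_0 = (+0.6911, +0.7228)
n_1 = (-0.1584, +0.9874)
n_2 = (-0.6278, +0.7784)
n_3 = (-0.9322, +0.3619)
n_4 = (-0.9740, -0.2267)
n_5 = (+0.0814, -0.9967)
n_6 = (+0.9977, -0.0684)
  (0,1): δ = 127.17°  ·
  (0,2): δ = 97.40°  ·
  (0,3): δ = 67.50°  ·
  (0,4): δ = 33.18°  ✓
  (0,5): δ = 48.38°  ✓
  (0,6): δ = 129.79°  ·
  (1,2): δ = 150.23°  ·
  (1,3): δ = 120.33°  ·
  (1,4): δ = 86.01°  ·
  (1,5): δ = 4.44°  ✓
  (1,6): δ = 76.97°  ·
  (2,3): δ = 150.10°  ·
  (2,4): δ = 115.78°  ·
  (2,5): δ = 34.22°  ✓
  (2,6): δ = 47.19°  ✓
  (3,4): δ = 145.68°  ·
  (3,5): δ = 64.12°  ✓
  (3,6): δ = 17.29°  ✓
  (4,5): δ = 98.44°  ·
  (4,6): δ = 17.02°  ✓
  (5,6): δ = 98.59°  ·
antipodal pairs: 8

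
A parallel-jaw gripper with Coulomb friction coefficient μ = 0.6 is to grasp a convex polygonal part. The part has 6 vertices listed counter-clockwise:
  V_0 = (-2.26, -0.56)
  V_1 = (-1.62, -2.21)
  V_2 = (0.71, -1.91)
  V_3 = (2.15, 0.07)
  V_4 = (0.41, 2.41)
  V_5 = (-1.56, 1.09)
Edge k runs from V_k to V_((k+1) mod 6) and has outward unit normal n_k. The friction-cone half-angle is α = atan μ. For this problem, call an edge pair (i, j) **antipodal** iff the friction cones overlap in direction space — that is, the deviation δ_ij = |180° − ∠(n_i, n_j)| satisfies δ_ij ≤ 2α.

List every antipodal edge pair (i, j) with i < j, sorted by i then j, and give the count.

α = atan 0.6 = 30.96°;  2α = 61.93°
n_0 = (-0.9323, -0.3616)
n_1 = (+0.1277, -0.9918)
n_2 = (+0.8087, -0.5882)
n_3 = (+0.8025, +0.5967)
n_4 = (-0.5566, +0.8308)
n_5 = (-0.9206, +0.3905)
  (0,1): δ = 103.86°  ·
  (0,2): δ = 57.23°  ✓
  (0,3): δ = 15.43°  ✓
  (0,4): δ = 102.62°  ·
  (0,5): δ = 135.81°  ·
  (1,2): δ = 133.36°  ·
  (1,3): δ = 60.70°  ✓
  (1,4): δ = 26.49°  ✓
  (1,5): δ = 59.67°  ✓
  (2,3): δ = 107.34°  ·
  (2,4): δ = 20.15°  ✓
  (2,5): δ = 13.04°  ✓
  (3,4): δ = 92.81°  ·
  (3,5): δ = 59.62°  ✓
  (4,5): δ = 146.81°  ·
antipodal pairs: 8

count = 8; pairs: (0,2), (0,3), (1,3), (1,4), (1,5), (2,4), (2,5), (3,5)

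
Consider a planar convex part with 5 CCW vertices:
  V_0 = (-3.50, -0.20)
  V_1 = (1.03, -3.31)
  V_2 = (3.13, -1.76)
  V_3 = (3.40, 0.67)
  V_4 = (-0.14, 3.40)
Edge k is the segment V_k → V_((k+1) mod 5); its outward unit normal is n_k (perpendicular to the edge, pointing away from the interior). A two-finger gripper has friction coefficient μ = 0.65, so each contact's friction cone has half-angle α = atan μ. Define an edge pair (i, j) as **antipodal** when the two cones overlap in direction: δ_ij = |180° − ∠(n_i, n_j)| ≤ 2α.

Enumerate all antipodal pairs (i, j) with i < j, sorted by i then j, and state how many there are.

count = 4; pairs: (0,2), (0,3), (1,4), (2,4)

α = atan 0.65 = 33.02°;  2α = 66.05°
n_0 = (-0.5660, -0.8244)
n_1 = (+0.5939, -0.8046)
n_2 = (+0.9939, -0.1104)
n_3 = (+0.6107, +0.7919)
n_4 = (-0.7311, +0.6823)
  (0,1): δ = 109.10°  ·
  (0,2): δ = 61.87°  ✓
  (0,3): δ = 3.17°  ✓
  (0,4): δ = 81.45°  ·
  (1,2): δ = 132.77°  ·
  (1,3): δ = 74.07°  ·
  (1,4): δ = 10.54°  ✓
  (2,3): δ = 121.30°  ·
  (2,4): δ = 36.68°  ✓
  (3,4): δ = 95.39°  ·
antipodal pairs: 4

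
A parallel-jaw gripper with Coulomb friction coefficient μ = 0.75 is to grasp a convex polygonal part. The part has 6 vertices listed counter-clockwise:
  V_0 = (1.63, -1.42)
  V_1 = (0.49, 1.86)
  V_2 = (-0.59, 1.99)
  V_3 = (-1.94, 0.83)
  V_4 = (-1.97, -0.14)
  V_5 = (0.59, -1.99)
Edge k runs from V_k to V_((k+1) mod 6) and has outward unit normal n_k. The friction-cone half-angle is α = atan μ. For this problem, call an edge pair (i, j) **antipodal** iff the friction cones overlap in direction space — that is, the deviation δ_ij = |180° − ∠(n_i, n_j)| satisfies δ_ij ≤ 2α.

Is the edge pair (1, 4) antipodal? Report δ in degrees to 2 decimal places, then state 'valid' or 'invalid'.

α = atan 0.75 = 36.87°;  2α = 73.74°
edge 1: e_1 = (-1.08, +0.13);  n_1 = (+0.1195, +0.9928)
edge 4: e_4 = (+2.56, -1.85);  n_4 = (-0.5857, -0.8105)
∠(n_1, n_4) = 151.01°
δ = |180° − 151.01°| = 28.99°
28.99° ≤ 2α = 73.74°  →  valid

δ = 28.99°, valid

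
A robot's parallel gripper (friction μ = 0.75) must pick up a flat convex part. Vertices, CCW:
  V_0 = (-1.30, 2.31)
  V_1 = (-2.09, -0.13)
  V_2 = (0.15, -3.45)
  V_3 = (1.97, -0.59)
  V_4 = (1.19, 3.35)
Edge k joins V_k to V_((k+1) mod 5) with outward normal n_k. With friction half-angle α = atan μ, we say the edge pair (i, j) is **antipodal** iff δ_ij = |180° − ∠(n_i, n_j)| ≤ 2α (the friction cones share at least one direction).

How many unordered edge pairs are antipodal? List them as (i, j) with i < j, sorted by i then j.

count = 5; pairs: (0,2), (0,3), (1,2), (1,3), (2,4)

α = atan 0.75 = 36.87°;  2α = 73.74°
n_0 = (-0.9514, +0.3080)
n_1 = (-0.8290, -0.5593)
n_2 = (+0.8437, -0.5369)
n_3 = (+0.9810, +0.1942)
n_4 = (-0.3854, +0.9227)
  (0,1): δ = 128.05°  ·
  (0,2): δ = 14.53°  ✓
  (0,3): δ = 29.14°  ✓
  (0,4): δ = 130.61°  ·
  (1,2): δ = 66.48°  ✓
  (1,3): δ = 22.81°  ✓
  (1,4): δ = 78.66°  ·
  (2,3): δ = 136.33°  ·
  (2,4): δ = 34.86°  ✓
  (3,4): δ = 78.53°  ·
antipodal pairs: 5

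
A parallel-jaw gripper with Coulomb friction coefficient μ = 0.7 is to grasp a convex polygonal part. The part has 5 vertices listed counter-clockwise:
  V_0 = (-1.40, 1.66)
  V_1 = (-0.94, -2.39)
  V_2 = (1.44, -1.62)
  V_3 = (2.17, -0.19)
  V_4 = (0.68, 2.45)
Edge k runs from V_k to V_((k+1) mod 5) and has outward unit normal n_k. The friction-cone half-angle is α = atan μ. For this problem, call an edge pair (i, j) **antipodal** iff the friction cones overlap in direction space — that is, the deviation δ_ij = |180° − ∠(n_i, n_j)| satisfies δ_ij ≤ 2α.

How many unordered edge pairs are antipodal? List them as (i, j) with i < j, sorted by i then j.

α = atan 0.7 = 34.99°;  2α = 69.98°
n_0 = (-0.9936, -0.1129)
n_1 = (+0.3078, -0.9514)
n_2 = (+0.8907, -0.4547)
n_3 = (+0.8709, +0.4915)
n_4 = (-0.3551, +0.9348)
  (0,1): δ = 78.55°  ·
  (0,2): δ = 33.52°  ✓
  (0,3): δ = 22.96°  ✓
  (0,4): δ = 104.32°  ·
  (1,2): δ = 134.97°  ·
  (1,3): δ = 78.49°  ·
  (1,4): δ = 2.87°  ✓
  (2,3): δ = 123.52°  ·
  (2,4): δ = 42.16°  ✓
  (3,4): δ = 98.64°  ·
antipodal pairs: 4

count = 4; pairs: (0,2), (0,3), (1,4), (2,4)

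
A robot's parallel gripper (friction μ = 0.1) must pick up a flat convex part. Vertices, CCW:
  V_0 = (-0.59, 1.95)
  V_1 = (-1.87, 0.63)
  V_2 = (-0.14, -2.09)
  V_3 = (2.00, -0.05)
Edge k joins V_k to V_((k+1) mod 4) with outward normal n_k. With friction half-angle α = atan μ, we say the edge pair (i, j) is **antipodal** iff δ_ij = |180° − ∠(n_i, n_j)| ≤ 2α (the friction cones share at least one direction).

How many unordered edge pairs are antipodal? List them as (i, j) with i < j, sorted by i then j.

count = 1; pairs: (0,2)

α = atan 0.1 = 5.71°;  2α = 11.42°
n_0 = (-0.7179, +0.6961)
n_1 = (-0.8438, -0.5367)
n_2 = (+0.6900, -0.7238)
n_3 = (+0.6112, +0.7915)
  (0,1): δ = 103.42°  ·
  (0,2): δ = 2.25°  ✓
  (0,3): δ = 96.44°  ·
  (1,2): δ = 78.83°  ·
  (1,3): δ = 19.87°  ·
  (2,3): δ = 81.30°  ·
antipodal pairs: 1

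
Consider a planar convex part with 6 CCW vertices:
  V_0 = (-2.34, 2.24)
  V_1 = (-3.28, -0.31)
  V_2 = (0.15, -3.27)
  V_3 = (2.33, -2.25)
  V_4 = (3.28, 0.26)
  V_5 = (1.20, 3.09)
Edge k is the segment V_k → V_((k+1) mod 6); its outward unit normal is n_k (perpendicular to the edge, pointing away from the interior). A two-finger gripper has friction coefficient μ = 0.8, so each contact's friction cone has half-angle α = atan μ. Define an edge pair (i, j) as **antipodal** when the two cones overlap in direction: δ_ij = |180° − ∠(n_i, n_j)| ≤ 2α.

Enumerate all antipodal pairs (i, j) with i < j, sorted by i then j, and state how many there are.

count = 8; pairs: (0,2), (0,3), (0,4), (1,3), (1,4), (1,5), (2,5), (3,5)

α = atan 0.8 = 38.66°;  2α = 77.32°
n_0 = (-0.9383, +0.3459)
n_1 = (-0.6533, -0.7571)
n_2 = (+0.4238, -0.9058)
n_3 = (+0.9353, -0.3540)
n_4 = (+0.8058, +0.5922)
n_5 = (-0.2335, +0.9724)
  (0,1): δ = 110.56°  ·
  (0,2): δ = 44.69°  ✓
  (0,3): δ = 0.50°  ✓
  (0,4): δ = 56.55°  ✓
  (0,5): δ = 123.74°  ·
  (1,2): δ = 114.13°  ·
  (1,3): δ = 69.94°  ✓
  (1,4): δ = 12.89°  ✓
  (1,5): δ = 54.30°  ✓
  (2,3): δ = 135.81°  ·
  (2,4): δ = 78.76°  ·
  (2,5): δ = 11.57°  ✓
  (3,4): δ = 122.95°  ·
  (3,5): δ = 55.77°  ✓
  (4,5): δ = 112.81°  ·
antipodal pairs: 8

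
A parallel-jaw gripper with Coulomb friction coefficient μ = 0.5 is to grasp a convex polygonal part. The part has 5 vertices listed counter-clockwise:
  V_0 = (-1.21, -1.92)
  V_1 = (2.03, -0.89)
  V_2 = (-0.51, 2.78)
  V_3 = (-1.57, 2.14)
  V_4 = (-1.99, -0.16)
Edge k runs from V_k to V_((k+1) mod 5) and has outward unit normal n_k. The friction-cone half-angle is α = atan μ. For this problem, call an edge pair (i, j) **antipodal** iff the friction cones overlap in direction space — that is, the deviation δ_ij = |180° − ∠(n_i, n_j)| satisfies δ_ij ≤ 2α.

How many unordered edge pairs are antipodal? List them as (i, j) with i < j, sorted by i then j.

count = 3; pairs: (0,2), (1,3), (1,4)

α = atan 0.5 = 26.57°;  2α = 53.13°
n_0 = (+0.3030, -0.9530)
n_1 = (+0.8223, +0.5691)
n_2 = (-0.5169, +0.8561)
n_3 = (-0.9837, +0.1796)
n_4 = (-0.9142, -0.4052)
  (0,1): δ = 72.95°  ·
  (0,2): δ = 13.49°  ✓
  (0,3): δ = 62.02°  ·
  (0,4): δ = 96.27°  ·
  (1,2): δ = 93.56°  ·
  (1,3): δ = 45.04°  ✓
  (1,4): δ = 10.78°  ✓
  (2,3): δ = 131.47°  ·
  (2,4): δ = 97.22°  ·
  (3,4): δ = 145.75°  ·
antipodal pairs: 3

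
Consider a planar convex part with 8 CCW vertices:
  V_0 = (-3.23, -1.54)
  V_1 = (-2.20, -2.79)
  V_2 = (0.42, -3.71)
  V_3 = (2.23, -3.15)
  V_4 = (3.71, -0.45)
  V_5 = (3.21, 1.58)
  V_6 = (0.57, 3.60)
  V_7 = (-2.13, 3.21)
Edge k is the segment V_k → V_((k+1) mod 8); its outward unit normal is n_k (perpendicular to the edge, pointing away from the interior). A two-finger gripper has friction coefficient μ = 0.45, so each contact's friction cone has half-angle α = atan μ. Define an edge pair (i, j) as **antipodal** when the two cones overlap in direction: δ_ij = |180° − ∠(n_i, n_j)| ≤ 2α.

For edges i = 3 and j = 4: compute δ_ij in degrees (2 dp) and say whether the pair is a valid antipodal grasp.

δ = 137.43°, invalid

α = atan 0.45 = 24.23°;  2α = 48.46°
edge 3: e_3 = (+1.48, +2.70);  n_3 = (+0.8769, -0.4807)
edge 4: e_4 = (-0.50, +2.03);  n_4 = (+0.9710, +0.2392)
∠(n_3, n_4) = 42.57°
δ = |180° − 42.57°| = 137.43°
137.43° > 2α = 48.46°  →  invalid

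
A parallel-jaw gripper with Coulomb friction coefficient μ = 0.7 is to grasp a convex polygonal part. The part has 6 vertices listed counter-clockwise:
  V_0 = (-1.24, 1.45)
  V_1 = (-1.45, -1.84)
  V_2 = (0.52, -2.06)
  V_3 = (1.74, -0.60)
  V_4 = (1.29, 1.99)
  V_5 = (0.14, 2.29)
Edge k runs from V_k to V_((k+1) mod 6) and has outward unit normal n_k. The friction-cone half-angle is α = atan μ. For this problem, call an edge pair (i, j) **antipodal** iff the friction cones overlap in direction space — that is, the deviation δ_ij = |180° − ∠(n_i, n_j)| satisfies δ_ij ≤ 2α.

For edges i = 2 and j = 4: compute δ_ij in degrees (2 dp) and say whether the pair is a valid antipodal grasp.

δ = 64.74°, valid

α = atan 0.7 = 34.99°;  2α = 69.98°
edge 2: e_2 = (+1.22, +1.46);  n_2 = (+0.7674, -0.6412)
edge 4: e_4 = (-1.15, +0.30);  n_4 = (+0.2524, +0.9676)
∠(n_2, n_4) = 115.26°
δ = |180° − 115.26°| = 64.74°
64.74° ≤ 2α = 69.98°  →  valid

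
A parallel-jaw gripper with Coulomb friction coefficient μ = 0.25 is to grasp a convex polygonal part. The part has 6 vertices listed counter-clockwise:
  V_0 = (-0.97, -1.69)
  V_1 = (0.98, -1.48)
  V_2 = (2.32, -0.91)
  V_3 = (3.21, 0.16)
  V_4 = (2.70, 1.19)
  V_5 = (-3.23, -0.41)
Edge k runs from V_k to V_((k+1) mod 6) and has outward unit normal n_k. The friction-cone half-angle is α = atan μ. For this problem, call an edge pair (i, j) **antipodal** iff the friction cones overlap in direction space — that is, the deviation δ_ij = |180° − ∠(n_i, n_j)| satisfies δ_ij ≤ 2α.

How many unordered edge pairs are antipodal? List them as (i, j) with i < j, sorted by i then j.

count = 2; pairs: (0,4), (1,4)

α = atan 0.25 = 14.04°;  2α = 28.07°
n_0 = (+0.1071, -0.9943)
n_1 = (+0.3914, -0.9202)
n_2 = (+0.7688, -0.6395)
n_3 = (+0.8962, +0.4437)
n_4 = (-0.2605, +0.9655)
n_5 = (-0.4928, -0.8701)
  (0,1): δ = 163.10°  ·
  (0,2): δ = 135.90°  ·
  (0,3): δ = 69.80°  ·
  (0,4): δ = 8.95°  ✓
  (0,5): δ = 144.33°  ·
  (1,2): δ = 152.80°  ·
  (1,3): δ = 86.70°  ·
  (1,4): δ = 7.94°  ✓
  (1,5): δ = 127.43°  ·
  (2,3): δ = 113.91°  ·
  (2,4): δ = 35.15°  ·
  (2,5): δ = 100.23°  ·
  (3,4): δ = 101.24°  ·
  (3,5): δ = 34.13°  ·
  (4,5): δ = 44.63°  ·
antipodal pairs: 2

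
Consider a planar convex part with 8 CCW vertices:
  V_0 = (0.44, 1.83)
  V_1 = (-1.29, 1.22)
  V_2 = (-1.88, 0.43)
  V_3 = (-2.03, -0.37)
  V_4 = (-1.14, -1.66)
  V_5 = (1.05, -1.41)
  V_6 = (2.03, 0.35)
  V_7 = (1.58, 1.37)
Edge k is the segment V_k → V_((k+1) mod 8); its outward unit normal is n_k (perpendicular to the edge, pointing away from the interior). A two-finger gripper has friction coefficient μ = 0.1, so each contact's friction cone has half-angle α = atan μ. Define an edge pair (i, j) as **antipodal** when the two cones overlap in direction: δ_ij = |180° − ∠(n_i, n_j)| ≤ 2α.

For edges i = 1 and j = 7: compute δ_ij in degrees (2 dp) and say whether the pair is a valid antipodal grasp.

α = atan 0.1 = 5.71°;  2α = 11.42°
edge 1: e_1 = (-0.59, -0.79);  n_1 = (-0.8012, +0.5984)
edge 7: e_7 = (-1.14, +0.46);  n_7 = (+0.3742, +0.9274)
∠(n_1, n_7) = 75.22°
δ = |180° − 75.22°| = 104.78°
104.78° > 2α = 11.42°  →  invalid

δ = 104.78°, invalid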